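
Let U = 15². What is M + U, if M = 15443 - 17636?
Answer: -1968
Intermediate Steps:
M = -2193
U = 225
M + U = -2193 + 225 = -1968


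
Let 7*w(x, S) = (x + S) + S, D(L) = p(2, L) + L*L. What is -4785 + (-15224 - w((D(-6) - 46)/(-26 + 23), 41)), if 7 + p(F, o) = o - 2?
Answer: -420460/21 ≈ -20022.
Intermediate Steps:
p(F, o) = -9 + o (p(F, o) = -7 + (o - 2) = -7 + (-2 + o) = -9 + o)
D(L) = -9 + L + L² (D(L) = (-9 + L) + L*L = (-9 + L) + L² = -9 + L + L²)
w(x, S) = x/7 + 2*S/7 (w(x, S) = ((x + S) + S)/7 = ((S + x) + S)/7 = (x + 2*S)/7 = x/7 + 2*S/7)
-4785 + (-15224 - w((D(-6) - 46)/(-26 + 23), 41)) = -4785 + (-15224 - ((((-9 - 6 + (-6)²) - 46)/(-26 + 23))/7 + (2/7)*41)) = -4785 + (-15224 - ((((-9 - 6 + 36) - 46)/(-3))/7 + 82/7)) = -4785 + (-15224 - (((21 - 46)*(-⅓))/7 + 82/7)) = -4785 + (-15224 - ((-25*(-⅓))/7 + 82/7)) = -4785 + (-15224 - ((⅐)*(25/3) + 82/7)) = -4785 + (-15224 - (25/21 + 82/7)) = -4785 + (-15224 - 1*271/21) = -4785 + (-15224 - 271/21) = -4785 - 319975/21 = -420460/21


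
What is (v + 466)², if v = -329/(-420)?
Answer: 784392049/3600 ≈ 2.1789e+5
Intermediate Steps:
v = 47/60 (v = -329*(-1/420) = 47/60 ≈ 0.78333)
(v + 466)² = (47/60 + 466)² = (28007/60)² = 784392049/3600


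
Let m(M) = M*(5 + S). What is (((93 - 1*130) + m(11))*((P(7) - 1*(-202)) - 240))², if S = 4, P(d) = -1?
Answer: 5846724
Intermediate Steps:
m(M) = 9*M (m(M) = M*(5 + 4) = M*9 = 9*M)
(((93 - 1*130) + m(11))*((P(7) - 1*(-202)) - 240))² = (((93 - 1*130) + 9*11)*((-1 - 1*(-202)) - 240))² = (((93 - 130) + 99)*((-1 + 202) - 240))² = ((-37 + 99)*(201 - 240))² = (62*(-39))² = (-2418)² = 5846724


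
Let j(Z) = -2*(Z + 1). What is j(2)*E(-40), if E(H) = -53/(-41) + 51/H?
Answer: -87/820 ≈ -0.10610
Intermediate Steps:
E(H) = 53/41 + 51/H (E(H) = -53*(-1/41) + 51/H = 53/41 + 51/H)
j(Z) = -2 - 2*Z (j(Z) = -2*(1 + Z) = -2 - 2*Z)
j(2)*E(-40) = (-2 - 2*2)*(53/41 + 51/(-40)) = (-2 - 4)*(53/41 + 51*(-1/40)) = -6*(53/41 - 51/40) = -6*29/1640 = -87/820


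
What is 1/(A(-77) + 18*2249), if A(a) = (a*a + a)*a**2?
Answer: 1/34736990 ≈ 2.8788e-8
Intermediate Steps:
A(a) = a**2*(a + a**2) (A(a) = (a**2 + a)*a**2 = (a + a**2)*a**2 = a**2*(a + a**2))
1/(A(-77) + 18*2249) = 1/((-77)**3*(1 - 77) + 18*2249) = 1/(-456533*(-76) + 40482) = 1/(34696508 + 40482) = 1/34736990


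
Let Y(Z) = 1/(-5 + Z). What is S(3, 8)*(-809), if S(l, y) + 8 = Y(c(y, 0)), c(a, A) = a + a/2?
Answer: 44495/7 ≈ 6356.4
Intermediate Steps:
c(a, A) = 3*a/2 (c(a, A) = a + a*(½) = a + a/2 = 3*a/2)
S(l, y) = -8 + 1/(-5 + 3*y/2)
S(3, 8)*(-809) = (2*(41 - 12*8)/(-10 + 3*8))*(-809) = (2*(41 - 96)/(-10 + 24))*(-809) = (2*(-55)/14)*(-809) = (2*(1/14)*(-55))*(-809) = -55/7*(-809) = 44495/7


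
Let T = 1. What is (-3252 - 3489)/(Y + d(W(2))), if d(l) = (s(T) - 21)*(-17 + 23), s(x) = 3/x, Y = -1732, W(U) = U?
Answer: 6741/1840 ≈ 3.6636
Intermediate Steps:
d(l) = -108 (d(l) = (3/1 - 21)*(-17 + 23) = (3*1 - 21)*6 = (3 - 21)*6 = -18*6 = -108)
(-3252 - 3489)/(Y + d(W(2))) = (-3252 - 3489)/(-1732 - 108) = -6741/(-1840) = -6741*(-1/1840) = 6741/1840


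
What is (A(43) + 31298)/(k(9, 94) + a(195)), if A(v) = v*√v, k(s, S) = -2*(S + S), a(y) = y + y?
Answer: 15649/7 + 43*√43/14 ≈ 2255.7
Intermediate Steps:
a(y) = 2*y
k(s, S) = -4*S
A(v) = v^(3/2)
(A(43) + 31298)/(k(9, 94) + a(195)) = (43^(3/2) + 31298)/(-4*94 + 2*195) = (43*√43 + 31298)/(-376 + 390) = (31298 + 43*√43)/14 = (31298 + 43*√43)*(1/14) = 15649/7 + 43*√43/14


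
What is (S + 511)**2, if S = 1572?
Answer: 4338889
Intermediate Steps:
(S + 511)**2 = (1572 + 511)**2 = 2083**2 = 4338889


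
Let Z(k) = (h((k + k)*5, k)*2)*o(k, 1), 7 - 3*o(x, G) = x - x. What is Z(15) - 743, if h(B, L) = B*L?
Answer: 9757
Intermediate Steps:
o(x, G) = 7/3 (o(x, G) = 7/3 - (x - x)/3 = 7/3 - 1/3*0 = 7/3 + 0 = 7/3)
Z(k) = 140*k**2/3 (Z(k) = ((((k + k)*5)*k)*2)*(7/3) = ((((2*k)*5)*k)*2)*(7/3) = (((10*k)*k)*2)*(7/3) = ((10*k**2)*2)*(7/3) = (20*k**2)*(7/3) = 140*k**2/3)
Z(15) - 743 = (140/3)*15**2 - 743 = (140/3)*225 - 743 = 10500 - 743 = 9757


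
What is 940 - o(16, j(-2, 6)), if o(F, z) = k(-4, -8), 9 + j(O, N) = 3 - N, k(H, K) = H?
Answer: 944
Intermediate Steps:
j(O, N) = -6 - N (j(O, N) = -9 + (3 - N) = -6 - N)
o(F, z) = -4
940 - o(16, j(-2, 6)) = 940 - 1*(-4) = 940 + 4 = 944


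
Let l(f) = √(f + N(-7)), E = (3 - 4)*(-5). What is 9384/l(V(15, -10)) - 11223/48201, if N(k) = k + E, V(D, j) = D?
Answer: -3741/16067 + 9384*√13/13 ≈ 2602.4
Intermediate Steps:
E = 5 (E = -1*(-5) = 5)
N(k) = 5 + k (N(k) = k + 5 = 5 + k)
l(f) = √(-2 + f) (l(f) = √(f + (5 - 7)) = √(f - 2) = √(-2 + f))
9384/l(V(15, -10)) - 11223/48201 = 9384/(√(-2 + 15)) - 11223/48201 = 9384/(√13) - 11223*1/48201 = 9384*(√13/13) - 3741/16067 = 9384*√13/13 - 3741/16067 = -3741/16067 + 9384*√13/13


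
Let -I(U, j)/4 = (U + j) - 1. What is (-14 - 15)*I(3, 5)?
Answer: 812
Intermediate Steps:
I(U, j) = 4 - 4*U - 4*j (I(U, j) = -4*((U + j) - 1) = -4*(-1 + U + j) = 4 - 4*U - 4*j)
(-14 - 15)*I(3, 5) = (-14 - 15)*(4 - 4*3 - 4*5) = -29*(4 - 12 - 20) = -29*(-28) = 812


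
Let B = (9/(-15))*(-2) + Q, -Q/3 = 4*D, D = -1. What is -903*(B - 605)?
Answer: 2671977/5 ≈ 5.3440e+5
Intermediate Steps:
Q = 12 (Q = -12*(-1) = -3*(-4) = 12)
B = 66/5 (B = (9/(-15))*(-2) + 12 = (9*(-1/15))*(-2) + 12 = -⅗*(-2) + 12 = 6/5 + 12 = 66/5 ≈ 13.200)
-903*(B - 605) = -903*(66/5 - 605) = -903*(-2959/5) = 2671977/5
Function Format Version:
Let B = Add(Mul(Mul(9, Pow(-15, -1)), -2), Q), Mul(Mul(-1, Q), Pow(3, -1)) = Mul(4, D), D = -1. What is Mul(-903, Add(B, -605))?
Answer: Rational(2671977, 5) ≈ 5.3440e+5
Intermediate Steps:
Q = 12 (Q = Mul(-3, Mul(4, -1)) = Mul(-3, -4) = 12)
B = Rational(66, 5) (B = Add(Mul(Mul(9, Pow(-15, -1)), -2), 12) = Add(Mul(Mul(9, Rational(-1, 15)), -2), 12) = Add(Mul(Rational(-3, 5), -2), 12) = Add(Rational(6, 5), 12) = Rational(66, 5) ≈ 13.200)
Mul(-903, Add(B, -605)) = Mul(-903, Add(Rational(66, 5), -605)) = Mul(-903, Rational(-2959, 5)) = Rational(2671977, 5)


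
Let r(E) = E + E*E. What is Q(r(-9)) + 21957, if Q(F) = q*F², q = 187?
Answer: 991365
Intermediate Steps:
r(E) = E + E²
Q(F) = 187*F²
Q(r(-9)) + 21957 = 187*(-9*(1 - 9))² + 21957 = 187*(-9*(-8))² + 21957 = 187*72² + 21957 = 187*5184 + 21957 = 969408 + 21957 = 991365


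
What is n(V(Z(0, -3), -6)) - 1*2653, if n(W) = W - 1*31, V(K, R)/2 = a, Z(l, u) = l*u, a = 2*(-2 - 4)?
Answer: -2708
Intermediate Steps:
a = -12 (a = 2*(-6) = -12)
V(K, R) = -24 (V(K, R) = 2*(-12) = -24)
n(W) = -31 + W (n(W) = W - 31 = -31 + W)
n(V(Z(0, -3), -6)) - 1*2653 = (-31 - 24) - 1*2653 = -55 - 2653 = -2708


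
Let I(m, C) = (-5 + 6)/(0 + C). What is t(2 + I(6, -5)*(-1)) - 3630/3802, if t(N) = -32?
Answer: -62647/1901 ≈ -32.955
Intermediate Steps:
I(m, C) = 1/C
t(2 + I(6, -5)*(-1)) - 3630/3802 = -32 - 3630/3802 = -32 - 1*1815/1901 = -32 - 1815/1901 = -62647/1901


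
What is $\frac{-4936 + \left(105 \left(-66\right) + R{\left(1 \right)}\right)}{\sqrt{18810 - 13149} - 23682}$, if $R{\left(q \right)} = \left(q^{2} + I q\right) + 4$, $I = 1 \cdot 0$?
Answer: $\frac{93630734}{186943821} + \frac{11861 \sqrt{629}}{186943821} \approx 0.50244$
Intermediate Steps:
$I = 0$
$R{\left(q \right)} = 4 + q^{2}$ ($R{\left(q \right)} = \left(q^{2} + 0 q\right) + 4 = \left(q^{2} + 0\right) + 4 = q^{2} + 4 = 4 + q^{2}$)
$\frac{-4936 + \left(105 \left(-66\right) + R{\left(1 \right)}\right)}{\sqrt{18810 - 13149} - 23682} = \frac{-4936 + \left(105 \left(-66\right) + \left(4 + 1^{2}\right)\right)}{\sqrt{18810 - 13149} - 23682} = \frac{-4936 + \left(-6930 + \left(4 + 1\right)\right)}{\sqrt{5661} - 23682} = \frac{-4936 + \left(-6930 + 5\right)}{3 \sqrt{629} - 23682} = \frac{-4936 - 6925}{-23682 + 3 \sqrt{629}} = - \frac{11861}{-23682 + 3 \sqrt{629}}$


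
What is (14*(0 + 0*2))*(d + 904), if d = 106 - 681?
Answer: 0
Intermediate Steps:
d = -575
(14*(0 + 0*2))*(d + 904) = (14*(0 + 0*2))*(-575 + 904) = (14*(0 + 0))*329 = (14*0)*329 = 0*329 = 0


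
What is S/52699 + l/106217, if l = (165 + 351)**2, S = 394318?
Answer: 55914699950/5597529683 ≈ 9.9892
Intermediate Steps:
l = 266256 (l = 516**2 = 266256)
S/52699 + l/106217 = 394318/52699 + 266256/106217 = 55914699950/5597529683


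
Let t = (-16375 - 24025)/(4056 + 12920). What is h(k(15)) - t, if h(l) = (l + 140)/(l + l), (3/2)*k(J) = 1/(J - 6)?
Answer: 2011401/2122 ≈ 947.88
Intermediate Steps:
k(J) = 2/(3*(-6 + J)) (k(J) = 2/(3*(J - 6)) = 2/(3*(-6 + J)))
h(l) = (140 + l)/(2*l) (h(l) = (140 + l)/((2*l)) = (140 + l)*(1/(2*l)) = (140 + l)/(2*l))
t = -2525/1061 (t = -40400/16976 = -40400*1/16976 = -2525/1061 ≈ -2.3798)
h(k(15)) - t = (140 + 2/(3*(-6 + 15)))/(2*((2/(3*(-6 + 15))))) - 1*(-2525/1061) = (140 + (⅔)/9)/(2*(((⅔)/9))) + 2525/1061 = (140 + (⅔)*(⅑))/(2*(((⅔)*(⅑)))) + 2525/1061 = (140 + 2/27)/(2*(2/27)) + 2525/1061 = (½)*(27/2)*(3782/27) + 2525/1061 = 1891/2 + 2525/1061 = 2011401/2122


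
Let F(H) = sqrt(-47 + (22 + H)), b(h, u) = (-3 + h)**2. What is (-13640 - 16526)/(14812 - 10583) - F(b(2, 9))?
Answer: -30166/4229 - 2*I*sqrt(6) ≈ -7.1331 - 4.899*I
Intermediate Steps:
F(H) = sqrt(-25 + H)
(-13640 - 16526)/(14812 - 10583) - F(b(2, 9)) = (-13640 - 16526)/(14812 - 10583) - sqrt(-25 + (-3 + 2)**2) = -30166/4229 - sqrt(-25 + (-1)**2) = -30166*1/4229 - sqrt(-25 + 1) = -30166/4229 - sqrt(-24) = -30166/4229 - 2*I*sqrt(6)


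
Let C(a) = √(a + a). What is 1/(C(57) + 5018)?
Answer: 2509/12590105 - √114/25180210 ≈ 0.00019886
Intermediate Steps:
C(a) = √2*√a (C(a) = √(2*a) = √2*√a)
1/(C(57) + 5018) = 1/(√2*√57 + 5018) = 1/(√114 + 5018) = 1/(5018 + √114)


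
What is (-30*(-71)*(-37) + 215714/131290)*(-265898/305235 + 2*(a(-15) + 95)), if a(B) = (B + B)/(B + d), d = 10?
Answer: -317601598809130196/20037151575 ≈ -1.5851e+7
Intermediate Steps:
a(B) = 2*B/(10 + B) (a(B) = (B + B)/(B + 10) = (2*B)/(10 + B) = 2*B/(10 + B))
(-30*(-71)*(-37) + 215714/131290)*(-265898/305235 + 2*(a(-15) + 95)) = (-30*(-71)*(-37) + 215714/131290)*(-265898/305235 + 2*(2*(-15)/(10 - 15) + 95)) = (2130*(-37) + 215714*(1/131290))*(-265898*1/305235 + 2*(2*(-15)/(-5) + 95)) = (-78810 + 107857/65645)*(-265898/305235 + 2*(2*(-15)*(-⅕) + 95)) = -5173374593*(-265898/305235 + 2*(6 + 95))/65645 = -5173374593*(-265898/305235 + 2*101)/65645 = -5173374593*(-265898/305235 + 202)/65645 = -5173374593/65645*61391572/305235 = -317601598809130196/20037151575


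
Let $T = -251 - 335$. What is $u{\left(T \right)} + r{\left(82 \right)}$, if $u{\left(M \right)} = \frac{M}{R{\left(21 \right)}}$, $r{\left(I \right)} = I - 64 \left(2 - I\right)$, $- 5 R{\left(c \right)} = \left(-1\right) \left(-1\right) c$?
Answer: $\frac{112172}{21} \approx 5341.5$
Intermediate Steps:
$R{\left(c \right)} = - \frac{c}{5}$ ($R{\left(c \right)} = - \frac{\left(-1\right) \left(-1\right) c}{5} = - \frac{1 c}{5} = - \frac{c}{5}$)
$T = -586$ ($T = -251 - 335 = -586$)
$r{\left(I \right)} = -128 + 65 I$ ($r{\left(I \right)} = I - \left(128 - 64 I\right) = I + \left(-128 + 64 I\right) = -128 + 65 I$)
$u{\left(M \right)} = - \frac{5 M}{21}$ ($u{\left(M \right)} = \frac{M}{\left(- \frac{1}{5}\right) 21} = \frac{M}{- \frac{21}{5}} = M \left(- \frac{5}{21}\right) = - \frac{5 M}{21}$)
$u{\left(T \right)} + r{\left(82 \right)} = \left(- \frac{5}{21}\right) \left(-586\right) + \left(-128 + 65 \cdot 82\right) = \frac{2930}{21} + \left(-128 + 5330\right) = \frac{2930}{21} + 5202 = \frac{112172}{21}$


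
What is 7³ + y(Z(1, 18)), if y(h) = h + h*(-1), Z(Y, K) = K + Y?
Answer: 343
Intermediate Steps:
y(h) = 0 (y(h) = h - h = 0)
7³ + y(Z(1, 18)) = 7³ + 0 = 343 + 0 = 343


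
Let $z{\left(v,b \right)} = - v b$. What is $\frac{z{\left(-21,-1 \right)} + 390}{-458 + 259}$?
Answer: $- \frac{369}{199} \approx -1.8543$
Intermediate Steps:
$z{\left(v,b \right)} = - b v$
$\frac{z{\left(-21,-1 \right)} + 390}{-458 + 259} = \frac{\left(-1\right) \left(-1\right) \left(-21\right) + 390}{-458 + 259} = \frac{-21 + 390}{-199} = 369 \left(- \frac{1}{199}\right) = - \frac{369}{199}$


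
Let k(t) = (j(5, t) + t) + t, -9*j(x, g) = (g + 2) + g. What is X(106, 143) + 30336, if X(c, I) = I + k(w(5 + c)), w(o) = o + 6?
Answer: 276181/9 ≈ 30687.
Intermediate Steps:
j(x, g) = -2/9 - 2*g/9 (j(x, g) = -((g + 2) + g)/9 = -((2 + g) + g)/9 = -(2 + 2*g)/9 = -2/9 - 2*g/9)
w(o) = 6 + o
k(t) = -2/9 + 16*t/9 (k(t) = ((-2/9 - 2*t/9) + t) + t = (-2/9 + 7*t/9) + t = -2/9 + 16*t/9)
X(c, I) = 58/3 + I + 16*c/9 (X(c, I) = I + (-2/9 + 16*(6 + (5 + c))/9) = I + (-2/9 + 16*(11 + c)/9) = I + (-2/9 + (176/9 + 16*c/9)) = I + (58/3 + 16*c/9) = 58/3 + I + 16*c/9)
X(106, 143) + 30336 = (58/3 + 143 + (16/9)*106) + 30336 = (58/3 + 143 + 1696/9) + 30336 = 3157/9 + 30336 = 276181/9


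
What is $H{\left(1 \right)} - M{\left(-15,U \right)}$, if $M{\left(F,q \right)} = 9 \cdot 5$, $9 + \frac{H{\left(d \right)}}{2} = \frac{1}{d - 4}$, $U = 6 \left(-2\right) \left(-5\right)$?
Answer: $- \frac{191}{3} \approx -63.667$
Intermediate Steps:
$U = 60$ ($U = \left(-12\right) \left(-5\right) = 60$)
$H{\left(d \right)} = -18 + \frac{2}{-4 + d}$ ($H{\left(d \right)} = -18 + \frac{2}{d - 4} = -18 + \frac{2}{-4 + d}$)
$M{\left(F,q \right)} = 45$
$H{\left(1 \right)} - M{\left(-15,U \right)} = \frac{2 \left(37 - 9\right)}{-4 + 1} - 45 = \frac{2 \left(37 - 9\right)}{-3} - 45 = 2 \left(- \frac{1}{3}\right) 28 - 45 = - \frac{56}{3} - 45 = - \frac{191}{3}$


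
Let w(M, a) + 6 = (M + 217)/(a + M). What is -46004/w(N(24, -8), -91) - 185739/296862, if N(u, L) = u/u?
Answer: 204829126693/37503566 ≈ 5461.6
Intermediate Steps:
N(u, L) = 1
w(M, a) = -6 + (217 + M)/(M + a) (w(M, a) = -6 + (M + 217)/(a + M) = -6 + (217 + M)/(M + a))
-46004/w(N(24, -8), -91) - 185739/296862 = -46004*(1 - 91)/(217 - 6*(-91) - 5*1) - 185739/296862 = -46004*(-90/(217 + 546 - 5)) - 185739*1/296862 = -46004/((-1/90*758)) - 61913/98954 = -46004/(-379/45) - 61913/98954 = -46004*(-45/379) - 61913/98954 = 2070180/379 - 61913/98954 = 204829126693/37503566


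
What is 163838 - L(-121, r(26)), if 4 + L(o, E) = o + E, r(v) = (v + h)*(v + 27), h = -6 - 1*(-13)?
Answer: 162214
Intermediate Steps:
h = 7 (h = -6 + 13 = 7)
r(v) = (7 + v)*(27 + v) (r(v) = (v + 7)*(v + 27) = (7 + v)*(27 + v))
L(o, E) = -4 + E + o (L(o, E) = -4 + (o + E) = -4 + (E + o) = -4 + E + o)
163838 - L(-121, r(26)) = 163838 - (-4 + (189 + 26² + 34*26) - 121) = 163838 - (-4 + (189 + 676 + 884) - 121) = 163838 - (-4 + 1749 - 121) = 163838 - 1*1624 = 163838 - 1624 = 162214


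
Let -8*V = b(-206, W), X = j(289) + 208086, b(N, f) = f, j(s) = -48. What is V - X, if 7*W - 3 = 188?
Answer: -11650319/56 ≈ -2.0804e+5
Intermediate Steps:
W = 191/7 (W = 3/7 + (⅐)*188 = 3/7 + 188/7 = 191/7 ≈ 27.286)
X = 208038 (X = -48 + 208086 = 208038)
V = -191/56 (V = -⅛*191/7 = -191/56 ≈ -3.4107)
V - X = -191/56 - 1*208038 = -191/56 - 208038 = -11650319/56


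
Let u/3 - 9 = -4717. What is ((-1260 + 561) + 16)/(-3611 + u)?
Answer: 683/17735 ≈ 0.038511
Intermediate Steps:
u = -14124 (u = 27 + 3*(-4717) = 27 - 14151 = -14124)
((-1260 + 561) + 16)/(-3611 + u) = ((-1260 + 561) + 16)/(-3611 - 14124) = (-699 + 16)/(-17735) = -683*(-1/17735) = 683/17735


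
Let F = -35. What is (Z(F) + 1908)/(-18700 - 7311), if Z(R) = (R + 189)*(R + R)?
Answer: 8872/26011 ≈ 0.34109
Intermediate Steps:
Z(R) = 2*R*(189 + R) (Z(R) = (189 + R)*(2*R) = 2*R*(189 + R))
(Z(F) + 1908)/(-18700 - 7311) = (2*(-35)*(189 - 35) + 1908)/(-18700 - 7311) = (2*(-35)*154 + 1908)/(-26011) = (-10780 + 1908)*(-1/26011) = -8872*(-1/26011) = 8872/26011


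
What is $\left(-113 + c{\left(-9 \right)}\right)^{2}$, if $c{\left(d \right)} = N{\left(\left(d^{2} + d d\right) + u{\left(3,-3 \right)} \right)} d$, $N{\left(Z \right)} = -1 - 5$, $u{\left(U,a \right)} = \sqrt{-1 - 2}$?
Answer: $3481$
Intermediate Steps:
$u{\left(U,a \right)} = i \sqrt{3}$ ($u{\left(U,a \right)} = \sqrt{-3} = i \sqrt{3}$)
$N{\left(Z \right)} = -6$ ($N{\left(Z \right)} = -1 - 5 = -6$)
$c{\left(d \right)} = - 6 d$
$\left(-113 + c{\left(-9 \right)}\right)^{2} = \left(-113 - -54\right)^{2} = \left(-113 + 54\right)^{2} = \left(-59\right)^{2} = 3481$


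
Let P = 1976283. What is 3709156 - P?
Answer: 1732873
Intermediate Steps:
3709156 - P = 3709156 - 1*1976283 = 3709156 - 1976283 = 1732873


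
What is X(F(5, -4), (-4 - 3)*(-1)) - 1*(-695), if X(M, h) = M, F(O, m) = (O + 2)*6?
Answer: 737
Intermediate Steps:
F(O, m) = 12 + 6*O (F(O, m) = (2 + O)*6 = 12 + 6*O)
X(F(5, -4), (-4 - 3)*(-1)) - 1*(-695) = (12 + 6*5) - 1*(-695) = (12 + 30) + 695 = 42 + 695 = 737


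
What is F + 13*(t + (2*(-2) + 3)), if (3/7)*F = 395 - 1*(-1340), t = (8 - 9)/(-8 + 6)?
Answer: 24251/6 ≈ 4041.8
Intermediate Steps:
t = 1/2 (t = -1/(-2) = -1*(-1/2) = 1/2 ≈ 0.50000)
F = 12145/3 (F = 7*(395 - 1*(-1340))/3 = 7*(395 + 1340)/3 = (7/3)*1735 = 12145/3 ≈ 4048.3)
F + 13*(t + (2*(-2) + 3)) = 12145/3 + 13*(1/2 + (2*(-2) + 3)) = 12145/3 + 13*(1/2 + (-4 + 3)) = 12145/3 + 13*(1/2 - 1) = 12145/3 + 13*(-1/2) = 12145/3 - 13/2 = 24251/6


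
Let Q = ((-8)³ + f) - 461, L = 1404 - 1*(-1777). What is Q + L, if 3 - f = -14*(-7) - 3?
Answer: 2116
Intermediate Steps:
f = -92 (f = 3 - (-14*(-7) - 3) = 3 - (98 - 3) = 3 - 1*95 = 3 - 95 = -92)
L = 3181 (L = 1404 + 1777 = 3181)
Q = -1065 (Q = ((-8)³ - 92) - 461 = (-512 - 92) - 461 = -604 - 461 = -1065)
Q + L = -1065 + 3181 = 2116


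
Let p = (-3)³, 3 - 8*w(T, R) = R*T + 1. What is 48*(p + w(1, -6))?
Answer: -1248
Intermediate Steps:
w(T, R) = ¼ - R*T/8 (w(T, R) = 3/8 - (R*T + 1)/8 = 3/8 - (1 + R*T)/8 = 3/8 + (-⅛ - R*T/8) = ¼ - R*T/8)
p = -27
48*(p + w(1, -6)) = 48*(-27 + (¼ - ⅛*(-6)*1)) = 48*(-27 + (¼ + ¾)) = 48*(-27 + 1) = 48*(-26) = -1248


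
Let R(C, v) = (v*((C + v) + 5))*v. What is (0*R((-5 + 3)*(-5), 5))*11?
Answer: 0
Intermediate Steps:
R(C, v) = v**2*(5 + C + v) (R(C, v) = (v*(5 + C + v))*v = v**2*(5 + C + v))
(0*R((-5 + 3)*(-5), 5))*11 = (0*(5**2*(5 + (-5 + 3)*(-5) + 5)))*11 = (0*(25*(5 - 2*(-5) + 5)))*11 = (0*(25*(5 + 10 + 5)))*11 = (0*(25*20))*11 = (0*500)*11 = 0*11 = 0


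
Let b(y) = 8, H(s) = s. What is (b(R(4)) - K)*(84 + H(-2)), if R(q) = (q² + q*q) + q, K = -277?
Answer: 23370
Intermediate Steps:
R(q) = q + 2*q² (R(q) = (q² + q²) + q = 2*q² + q = q + 2*q²)
(b(R(4)) - K)*(84 + H(-2)) = (8 - 1*(-277))*(84 - 2) = (8 + 277)*82 = 285*82 = 23370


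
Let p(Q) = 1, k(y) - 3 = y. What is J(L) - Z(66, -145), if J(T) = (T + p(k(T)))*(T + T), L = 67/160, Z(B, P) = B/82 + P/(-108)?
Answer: -13592437/14169600 ≈ -0.95927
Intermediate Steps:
Z(B, P) = -P/108 + B/82 (Z(B, P) = B*(1/82) + P*(-1/108) = B/82 - P/108 = -P/108 + B/82)
k(y) = 3 + y
L = 67/160 (L = 67*(1/160) = 67/160 ≈ 0.41875)
J(T) = 2*T*(1 + T) (J(T) = (T + 1)*(T + T) = (1 + T)*(2*T) = 2*T*(1 + T))
J(L) - Z(66, -145) = 2*(67/160)*(1 + 67/160) - (-1/108*(-145) + (1/82)*66) = 2*(67/160)*(227/160) - (145/108 + 33/41) = 15209/12800 - 1*9509/4428 = 15209/12800 - 9509/4428 = -13592437/14169600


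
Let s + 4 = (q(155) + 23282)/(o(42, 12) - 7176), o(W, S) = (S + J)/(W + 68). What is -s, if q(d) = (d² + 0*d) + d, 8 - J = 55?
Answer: 1675680/157879 ≈ 10.614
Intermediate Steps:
J = -47 (J = 8 - 1*55 = 8 - 55 = -47)
q(d) = d + d² (q(d) = (d² + 0) + d = d² + d = d + d²)
o(W, S) = (-47 + S)/(68 + W) (o(W, S) = (S - 47)/(W + 68) = (-47 + S)/(68 + W))
s = -1675680/157879 (s = -4 + (155*(1 + 155) + 23282)/((-47 + 12)/(68 + 42) - 7176) = -4 + (155*156 + 23282)/(-35/110 - 7176) = -4 + (24180 + 23282)/((1/110)*(-35) - 7176) = -4 + 47462/(-7/22 - 7176) = -4 + 47462/(-157879/22) = -4 + 47462*(-22/157879) = -4 - 1044164/157879 = -1675680/157879 ≈ -10.614)
-s = -1*(-1675680/157879) = 1675680/157879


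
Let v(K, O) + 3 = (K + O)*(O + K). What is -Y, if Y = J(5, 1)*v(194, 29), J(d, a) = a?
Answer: -49726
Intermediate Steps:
v(K, O) = -3 + (K + O)² (v(K, O) = -3 + (K + O)*(O + K) = -3 + (K + O)*(K + O) = -3 + (K + O)²)
Y = 49726 (Y = 1*(-3 + (194 + 29)²) = 1*(-3 + 223²) = 1*(-3 + 49729) = 1*49726 = 49726)
-Y = -1*49726 = -49726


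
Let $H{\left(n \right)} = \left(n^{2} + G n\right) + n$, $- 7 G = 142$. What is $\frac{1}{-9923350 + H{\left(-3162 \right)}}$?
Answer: $\frac{7}{951128} \approx 7.3597 \cdot 10^{-6}$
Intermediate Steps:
$G = - \frac{142}{7}$ ($G = \left(- \frac{1}{7}\right) 142 = - \frac{142}{7} \approx -20.286$)
$H{\left(n \right)} = n^{2} - \frac{135 n}{7}$ ($H{\left(n \right)} = \left(n^{2} - \frac{142 n}{7}\right) + n = n^{2} - \frac{135 n}{7}$)
$\frac{1}{-9923350 + H{\left(-3162 \right)}} = \frac{1}{-9923350 + \frac{1}{7} \left(-3162\right) \left(-135 + 7 \left(-3162\right)\right)} = \frac{1}{-9923350 + \frac{1}{7} \left(-3162\right) \left(-135 - 22134\right)} = \frac{1}{-9923350 + \frac{1}{7} \left(-3162\right) \left(-22269\right)} = \frac{1}{-9923350 + \frac{70414578}{7}} = \frac{1}{\frac{951128}{7}} = \frac{7}{951128}$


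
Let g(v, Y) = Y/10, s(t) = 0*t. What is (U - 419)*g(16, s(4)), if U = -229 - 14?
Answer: 0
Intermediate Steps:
s(t) = 0
g(v, Y) = Y/10 (g(v, Y) = Y*(⅒) = Y/10)
U = -243
(U - 419)*g(16, s(4)) = (-243 - 419)*((⅒)*0) = -662*0 = 0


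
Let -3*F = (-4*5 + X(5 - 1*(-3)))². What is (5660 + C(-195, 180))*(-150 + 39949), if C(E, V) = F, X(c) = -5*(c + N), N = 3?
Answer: 150639215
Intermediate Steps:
X(c) = -15 - 5*c (X(c) = -5*(c + 3) = -5*(3 + c) = -15 - 5*c)
F = -1875 (F = -(-4*5 + (-15 - 5*(5 - 1*(-3))))²/3 = -(-20 + (-15 - 5*(5 + 3)))²/3 = -(-20 + (-15 - 5*8))²/3 = -(-20 + (-15 - 40))²/3 = -(-20 - 55)²/3 = -⅓*(-75)² = -⅓*5625 = -1875)
C(E, V) = -1875
(5660 + C(-195, 180))*(-150 + 39949) = (5660 - 1875)*(-150 + 39949) = 3785*39799 = 150639215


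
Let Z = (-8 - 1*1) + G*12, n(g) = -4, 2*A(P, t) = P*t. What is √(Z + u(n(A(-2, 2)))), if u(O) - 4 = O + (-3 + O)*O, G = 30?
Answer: √379 ≈ 19.468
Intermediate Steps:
A(P, t) = P*t/2 (A(P, t) = (P*t)/2 = P*t/2)
Z = 351 (Z = (-8 - 1*1) + 30*12 = (-8 - 1) + 360 = -9 + 360 = 351)
u(O) = 4 + O + O*(-3 + O) (u(O) = 4 + (O + (-3 + O)*O) = 4 + (O + O*(-3 + O)) = 4 + O + O*(-3 + O))
√(Z + u(n(A(-2, 2)))) = √(351 + (4 + (-4)² - 2*(-4))) = √(351 + (4 + 16 + 8)) = √(351 + 28) = √379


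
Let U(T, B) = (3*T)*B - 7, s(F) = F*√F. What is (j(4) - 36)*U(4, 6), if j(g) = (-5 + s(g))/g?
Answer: -9165/4 ≈ -2291.3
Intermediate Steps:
s(F) = F^(3/2)
U(T, B) = -7 + 3*B*T (U(T, B) = 3*B*T - 7 = -7 + 3*B*T)
j(g) = (-5 + g^(3/2))/g
(j(4) - 36)*U(4, 6) = ((-5 + 4^(3/2))/4 - 36)*(-7 + 3*6*4) = ((-5 + 8)/4 - 36)*(-7 + 72) = ((¼)*3 - 36)*65 = (¾ - 36)*65 = -141/4*65 = -9165/4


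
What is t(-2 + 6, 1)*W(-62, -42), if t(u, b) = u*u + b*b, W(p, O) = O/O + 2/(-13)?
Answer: 187/13 ≈ 14.385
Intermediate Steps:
W(p, O) = 11/13 (W(p, O) = 1 + 2*(-1/13) = 1 - 2/13 = 11/13)
t(u, b) = b**2 + u**2 (t(u, b) = u**2 + b**2 = b**2 + u**2)
t(-2 + 6, 1)*W(-62, -42) = (1**2 + (-2 + 6)**2)*(11/13) = (1 + 4**2)*(11/13) = (1 + 16)*(11/13) = 17*(11/13) = 187/13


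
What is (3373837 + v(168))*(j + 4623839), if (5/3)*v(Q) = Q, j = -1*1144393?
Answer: 58697171912294/5 ≈ 1.1739e+13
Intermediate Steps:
j = -1144393
v(Q) = 3*Q/5
(3373837 + v(168))*(j + 4623839) = (3373837 + (⅗)*168)*(-1144393 + 4623839) = (3373837 + 504/5)*3479446 = (16869689/5)*3479446 = 58697171912294/5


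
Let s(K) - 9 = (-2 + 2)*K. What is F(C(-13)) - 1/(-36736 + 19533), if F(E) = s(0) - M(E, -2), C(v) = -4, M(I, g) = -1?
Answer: 172031/17203 ≈ 10.000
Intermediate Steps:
s(K) = 9 (s(K) = 9 + (-2 + 2)*K = 9 + 0*K = 9 + 0 = 9)
F(E) = 10 (F(E) = 9 - 1*(-1) = 9 + 1 = 10)
F(C(-13)) - 1/(-36736 + 19533) = 10 - 1/(-36736 + 19533) = 10 - 1/(-17203) = 10 - 1*(-1/17203) = 10 + 1/17203 = 172031/17203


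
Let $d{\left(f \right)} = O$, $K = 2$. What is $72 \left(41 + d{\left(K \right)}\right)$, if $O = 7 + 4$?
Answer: $3744$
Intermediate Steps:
$O = 11$
$d{\left(f \right)} = 11$
$72 \left(41 + d{\left(K \right)}\right) = 72 \left(41 + 11\right) = 72 \cdot 52 = 3744$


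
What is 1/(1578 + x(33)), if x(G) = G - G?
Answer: 1/1578 ≈ 0.00063371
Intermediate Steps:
x(G) = 0
1/(1578 + x(33)) = 1/(1578 + 0) = 1/1578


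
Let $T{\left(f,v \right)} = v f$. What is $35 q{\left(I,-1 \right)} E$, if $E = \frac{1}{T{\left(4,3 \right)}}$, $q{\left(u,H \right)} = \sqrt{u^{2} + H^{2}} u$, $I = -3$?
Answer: $- \frac{35 \sqrt{10}}{4} \approx -27.67$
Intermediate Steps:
$T{\left(f,v \right)} = f v$
$q{\left(u,H \right)} = u \sqrt{H^{2} + u^{2}}$ ($q{\left(u,H \right)} = \sqrt{H^{2} + u^{2}} u = u \sqrt{H^{2} + u^{2}}$)
$E = \frac{1}{12}$ ($E = \frac{1}{4 \cdot 3} = \frac{1}{12} \approx 0.083333$)
$35 q{\left(I,-1 \right)} E = 35 \left(- 3 \sqrt{\left(-1\right)^{2} + \left(-3\right)^{2}}\right) \frac{1}{12} = 35 \left(- 3 \sqrt{1 + 9}\right) \frac{1}{12} = 35 \left(- 3 \sqrt{10}\right) \frac{1}{12} = - 105 \sqrt{10} \cdot \frac{1}{12} = - \frac{35 \sqrt{10}}{4}$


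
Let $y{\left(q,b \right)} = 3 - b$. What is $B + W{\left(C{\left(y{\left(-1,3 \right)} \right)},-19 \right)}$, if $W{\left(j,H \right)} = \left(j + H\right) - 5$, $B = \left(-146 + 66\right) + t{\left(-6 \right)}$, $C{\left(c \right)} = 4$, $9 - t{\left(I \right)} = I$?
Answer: $-85$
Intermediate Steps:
$t{\left(I \right)} = 9 - I$
$B = -65$ ($B = \left(-146 + 66\right) + \left(9 - -6\right) = -80 + \left(9 + 6\right) = -80 + 15 = -65$)
$W{\left(j,H \right)} = -5 + H + j$ ($W{\left(j,H \right)} = \left(H + j\right) - 5 = -5 + H + j$)
$B + W{\left(C{\left(y{\left(-1,3 \right)} \right)},-19 \right)} = -65 - 20 = -85$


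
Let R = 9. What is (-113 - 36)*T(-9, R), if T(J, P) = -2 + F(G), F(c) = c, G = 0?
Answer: 298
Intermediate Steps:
T(J, P) = -2 (T(J, P) = -2 + 0 = -2)
(-113 - 36)*T(-9, R) = (-113 - 36)*(-2) = -149*(-2) = 298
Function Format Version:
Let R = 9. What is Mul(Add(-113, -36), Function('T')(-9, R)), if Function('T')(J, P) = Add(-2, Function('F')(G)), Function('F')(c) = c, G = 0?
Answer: 298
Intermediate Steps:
Function('T')(J, P) = -2 (Function('T')(J, P) = Add(-2, 0) = -2)
Mul(Add(-113, -36), Function('T')(-9, R)) = Mul(Add(-113, -36), -2) = Mul(-149, -2) = 298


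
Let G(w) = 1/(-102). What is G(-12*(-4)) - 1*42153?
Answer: -4299607/102 ≈ -42153.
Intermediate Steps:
G(w) = -1/102
G(-12*(-4)) - 1*42153 = -1/102 - 1*42153 = -1/102 - 42153 = -4299607/102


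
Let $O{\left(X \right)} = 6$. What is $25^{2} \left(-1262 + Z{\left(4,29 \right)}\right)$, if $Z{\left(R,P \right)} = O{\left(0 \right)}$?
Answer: $-785000$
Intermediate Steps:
$Z{\left(R,P \right)} = 6$
$25^{2} \left(-1262 + Z{\left(4,29 \right)}\right) = 25^{2} \left(-1262 + 6\right) = 625 \left(-1256\right) = -785000$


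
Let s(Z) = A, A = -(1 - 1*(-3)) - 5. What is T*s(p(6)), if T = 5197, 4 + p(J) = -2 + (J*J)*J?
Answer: -46773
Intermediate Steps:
p(J) = -6 + J**3 (p(J) = -4 + (-2 + (J*J)*J) = -4 + (-2 + J**2*J) = -4 + (-2 + J**3) = -6 + J**3)
A = -9 (A = -(1 + 3) - 5 = -1*4 - 5 = -4 - 5 = -9)
s(Z) = -9
T*s(p(6)) = 5197*(-9) = -46773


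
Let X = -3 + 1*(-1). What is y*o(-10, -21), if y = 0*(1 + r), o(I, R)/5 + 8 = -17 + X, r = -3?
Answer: 0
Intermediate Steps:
X = -4 (X = -3 - 1 = -4)
o(I, R) = -145 (o(I, R) = -40 + 5*(-17 - 4) = -40 + 5*(-21) = -40 - 105 = -145)
y = 0 (y = 0*(1 - 3) = 0*(-2) = 0)
y*o(-10, -21) = 0*(-145) = 0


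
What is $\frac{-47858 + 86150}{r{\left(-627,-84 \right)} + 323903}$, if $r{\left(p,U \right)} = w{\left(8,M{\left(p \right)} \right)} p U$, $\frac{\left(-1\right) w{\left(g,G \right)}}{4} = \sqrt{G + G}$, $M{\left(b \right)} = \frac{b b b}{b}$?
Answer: $- \frac{12402893676}{34896141406299263} - \frac{5058041744448 \sqrt{2}}{34896141406299263} \approx -0.00020534$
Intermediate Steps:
$M{\left(b \right)} = b^{2}$ ($M{\left(b \right)} = \frac{b^{2} b}{b} = \frac{b^{3}}{b} = b^{2}$)
$w{\left(g,G \right)} = - 4 \sqrt{2} \sqrt{G}$ ($w{\left(g,G \right)} = - 4 \sqrt{G + G} = - 4 \sqrt{2 G} = - 4 \sqrt{2} \sqrt{G}$)
$r{\left(p,U \right)} = - 4 U p \sqrt{2} \sqrt{p^{2}}$ ($r{\left(p,U \right)} = - 4 \sqrt{2} \sqrt{p^{2}} p U = - 4 p \sqrt{2} \sqrt{p^{2}} U = - 4 U p \sqrt{2} \sqrt{p^{2}}$)
$\frac{-47858 + 86150}{r{\left(-627,-84 \right)} + 323903} = \frac{-47858 + 86150}{\left(-4\right) \left(-84\right) \left(-627\right) \sqrt{2} \sqrt{\left(-627\right)^{2}} + 323903} = \frac{38292}{\left(-4\right) \left(-84\right) \left(-627\right) \sqrt{2} \sqrt{393129} + 323903} = \frac{38292}{\left(-4\right) \left(-84\right) \left(-627\right) \sqrt{2} \cdot 627 + 323903} = \frac{38292}{- 132091344 \sqrt{2} + 323903} = \frac{38292}{323903 - 132091344 \sqrt{2}}$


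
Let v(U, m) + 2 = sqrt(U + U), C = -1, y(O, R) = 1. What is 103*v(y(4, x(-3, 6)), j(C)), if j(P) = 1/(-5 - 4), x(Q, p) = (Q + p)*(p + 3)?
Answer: -206 + 103*sqrt(2) ≈ -60.336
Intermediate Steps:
x(Q, p) = (3 + p)*(Q + p) (x(Q, p) = (Q + p)*(3 + p) = (3 + p)*(Q + p))
j(P) = -1/9 (j(P) = 1/(-9) = -1/9)
v(U, m) = -2 + sqrt(2)*sqrt(U) (v(U, m) = -2 + sqrt(U + U) = -2 + sqrt(2*U) = -2 + sqrt(2)*sqrt(U))
103*v(y(4, x(-3, 6)), j(C)) = 103*(-2 + sqrt(2)*sqrt(1)) = 103*(-2 + sqrt(2)*1) = 103*(-2 + sqrt(2)) = -206 + 103*sqrt(2)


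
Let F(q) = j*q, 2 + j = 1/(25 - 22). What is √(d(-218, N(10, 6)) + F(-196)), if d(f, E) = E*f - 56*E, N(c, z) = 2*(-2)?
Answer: 2*√3201/3 ≈ 37.718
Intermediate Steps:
j = -5/3 (j = -2 + 1/(25 - 22) = -2 + 1/3 = -2 + ⅓ = -5/3 ≈ -1.6667)
N(c, z) = -4
d(f, E) = -56*E + E*f
F(q) = -5*q/3
√(d(-218, N(10, 6)) + F(-196)) = √(-4*(-56 - 218) - 5/3*(-196)) = √(-4*(-274) + 980/3) = √(1096 + 980/3) = √(4268/3) = 2*√3201/3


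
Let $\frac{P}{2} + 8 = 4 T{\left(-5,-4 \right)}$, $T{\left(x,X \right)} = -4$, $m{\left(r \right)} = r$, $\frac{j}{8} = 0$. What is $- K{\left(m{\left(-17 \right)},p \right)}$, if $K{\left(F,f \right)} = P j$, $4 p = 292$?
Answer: $0$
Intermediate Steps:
$j = 0$ ($j = 8 \cdot 0 = 0$)
$p = 73$ ($p = \frac{1}{4} \cdot 292 = 73$)
$P = -48$ ($P = -16 + 2 \cdot 4 \left(-4\right) = -16 + 2 \left(-16\right) = -16 - 32 = -48$)
$K{\left(F,f \right)} = 0$ ($K{\left(F,f \right)} = \left(-48\right) 0 = 0$)
$- K{\left(m{\left(-17 \right)},p \right)} = \left(-1\right) 0 = 0$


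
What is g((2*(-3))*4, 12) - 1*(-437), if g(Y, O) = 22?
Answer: 459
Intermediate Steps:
g((2*(-3))*4, 12) - 1*(-437) = 22 - 1*(-437) = 22 + 437 = 459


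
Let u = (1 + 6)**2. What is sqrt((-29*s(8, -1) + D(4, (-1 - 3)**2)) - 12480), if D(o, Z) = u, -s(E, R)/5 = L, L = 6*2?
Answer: I*sqrt(10691) ≈ 103.4*I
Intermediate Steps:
L = 12
s(E, R) = -60 (s(E, R) = -5*12 = -60)
u = 49 (u = 7**2 = 49)
D(o, Z) = 49
sqrt((-29*s(8, -1) + D(4, (-1 - 3)**2)) - 12480) = sqrt((-29*(-60) + 49) - 12480) = sqrt((1740 + 49) - 12480) = sqrt(1789 - 12480) = sqrt(-10691) = I*sqrt(10691)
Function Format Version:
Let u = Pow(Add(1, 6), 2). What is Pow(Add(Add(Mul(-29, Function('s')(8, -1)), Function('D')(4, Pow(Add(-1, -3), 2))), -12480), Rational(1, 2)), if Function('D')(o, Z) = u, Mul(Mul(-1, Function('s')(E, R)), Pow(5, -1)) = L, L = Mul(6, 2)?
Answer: Mul(I, Pow(10691, Rational(1, 2))) ≈ Mul(103.40, I)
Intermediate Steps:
L = 12
Function('s')(E, R) = -60 (Function('s')(E, R) = Mul(-5, 12) = -60)
u = 49 (u = Pow(7, 2) = 49)
Function('D')(o, Z) = 49
Pow(Add(Add(Mul(-29, Function('s')(8, -1)), Function('D')(4, Pow(Add(-1, -3), 2))), -12480), Rational(1, 2)) = Pow(Add(Add(Mul(-29, -60), 49), -12480), Rational(1, 2)) = Pow(Add(Add(1740, 49), -12480), Rational(1, 2)) = Pow(Add(1789, -12480), Rational(1, 2)) = Pow(-10691, Rational(1, 2)) = Mul(I, Pow(10691, Rational(1, 2)))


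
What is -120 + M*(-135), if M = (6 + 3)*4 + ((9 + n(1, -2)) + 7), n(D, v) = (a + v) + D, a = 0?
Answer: -7005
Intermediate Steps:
n(D, v) = D + v (n(D, v) = (0 + v) + D = v + D = D + v)
M = 51 (M = (6 + 3)*4 + ((9 + (1 - 2)) + 7) = 9*4 + ((9 - 1) + 7) = 36 + (8 + 7) = 36 + 15 = 51)
-120 + M*(-135) = -120 + 51*(-135) = -120 - 6885 = -7005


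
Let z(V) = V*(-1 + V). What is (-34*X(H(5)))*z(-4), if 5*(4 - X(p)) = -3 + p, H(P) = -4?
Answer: -3672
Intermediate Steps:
X(p) = 23/5 - p/5 (X(p) = 4 - (-3 + p)/5 = 4 + (⅗ - p/5) = 23/5 - p/5)
(-34*X(H(5)))*z(-4) = (-34*(23/5 - ⅕*(-4)))*(-4*(-1 - 4)) = (-34*(23/5 + ⅘))*(-4*(-5)) = -34*27/5*20 = -918/5*20 = -3672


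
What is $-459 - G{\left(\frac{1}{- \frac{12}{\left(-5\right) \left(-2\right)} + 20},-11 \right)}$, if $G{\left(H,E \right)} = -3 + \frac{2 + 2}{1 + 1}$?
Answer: $-458$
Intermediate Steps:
$G{\left(H,E \right)} = -1$ ($G{\left(H,E \right)} = -3 + \frac{4}{2} = -3 + 4 \cdot \frac{1}{2} = -3 + 2 = -1$)
$-459 - G{\left(\frac{1}{- \frac{12}{\left(-5\right) \left(-2\right)} + 20},-11 \right)} = -459 - -1 = -459 + 1 = -458$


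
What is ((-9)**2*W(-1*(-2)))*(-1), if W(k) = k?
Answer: -162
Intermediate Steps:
((-9)**2*W(-1*(-2)))*(-1) = ((-9)**2*(-1*(-2)))*(-1) = (81*2)*(-1) = 162*(-1) = -162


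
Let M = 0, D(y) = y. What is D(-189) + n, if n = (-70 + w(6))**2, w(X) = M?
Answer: 4711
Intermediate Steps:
w(X) = 0
n = 4900 (n = (-70 + 0)**2 = (-70)**2 = 4900)
D(-189) + n = -189 + 4900 = 4711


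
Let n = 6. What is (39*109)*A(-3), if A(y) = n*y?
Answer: -76518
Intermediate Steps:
A(y) = 6*y
(39*109)*A(-3) = (39*109)*(6*(-3)) = 4251*(-18) = -76518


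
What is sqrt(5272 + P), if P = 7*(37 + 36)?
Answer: sqrt(5783) ≈ 76.046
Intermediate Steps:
P = 511 (P = 7*73 = 511)
sqrt(5272 + P) = sqrt(5272 + 511) = sqrt(5783)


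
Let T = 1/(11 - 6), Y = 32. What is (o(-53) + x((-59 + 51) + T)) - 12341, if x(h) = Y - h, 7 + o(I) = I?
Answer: -61806/5 ≈ -12361.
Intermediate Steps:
o(I) = -7 + I
T = ⅕ (T = 1/5 = ⅕ ≈ 0.20000)
x(h) = 32 - h
(o(-53) + x((-59 + 51) + T)) - 12341 = ((-7 - 53) + (32 - ((-59 + 51) + ⅕))) - 12341 = (-60 + (32 - (-8 + ⅕))) - 12341 = (-60 + (32 - 1*(-39/5))) - 12341 = (-60 + (32 + 39/5)) - 12341 = (-60 + 199/5) - 12341 = -101/5 - 12341 = -61806/5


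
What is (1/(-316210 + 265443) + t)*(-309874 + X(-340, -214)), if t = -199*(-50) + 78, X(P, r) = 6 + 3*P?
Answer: -158270430479800/50767 ≈ -3.1176e+9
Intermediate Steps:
t = 10028 (t = 9950 + 78 = 10028)
(1/(-316210 + 265443) + t)*(-309874 + X(-340, -214)) = (1/(-316210 + 265443) + 10028)*(-309874 + (6 + 3*(-340))) = (1/(-50767) + 10028)*(-309874 + (6 - 1020)) = (-1/50767 + 10028)*(-309874 - 1014) = (509091475/50767)*(-310888) = -158270430479800/50767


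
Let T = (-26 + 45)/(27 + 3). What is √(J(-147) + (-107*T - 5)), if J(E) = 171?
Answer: √88410/30 ≈ 9.9113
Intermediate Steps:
T = 19/30 ≈ 0.63333
√(J(-147) + (-107*T - 5)) = √(171 + (-107*19/30 - 5)) = √(171 + (-2033/30 - 5)) = √(171 - 2183/30) = √(2947/30) = √88410/30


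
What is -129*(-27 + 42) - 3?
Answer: -1938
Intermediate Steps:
-129*(-27 + 42) - 3 = -129*15 - 3 = -1935 - 3 = -1938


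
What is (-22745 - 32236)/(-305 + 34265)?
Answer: -18327/11320 ≈ -1.6190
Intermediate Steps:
(-22745 - 32236)/(-305 + 34265) = -54981/33960 = -54981*1/33960 = -18327/11320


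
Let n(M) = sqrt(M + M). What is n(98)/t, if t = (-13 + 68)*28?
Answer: 1/110 ≈ 0.0090909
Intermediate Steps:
n(M) = sqrt(2)*sqrt(M) (n(M) = sqrt(2*M) = sqrt(2)*sqrt(M))
t = 1540 (t = 55*28 = 1540)
n(98)/t = (sqrt(2)*sqrt(98))/1540 = (sqrt(2)*(7*sqrt(2)))*(1/1540) = 14*(1/1540) = 1/110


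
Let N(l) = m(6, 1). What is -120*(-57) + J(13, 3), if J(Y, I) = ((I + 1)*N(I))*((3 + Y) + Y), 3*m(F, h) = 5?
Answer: 21100/3 ≈ 7033.3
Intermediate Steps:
m(F, h) = 5/3 (m(F, h) = (⅓)*5 = 5/3)
N(l) = 5/3
J(Y, I) = (3 + 2*Y)*(5/3 + 5*I/3) (J(Y, I) = ((I + 1)*(5/3))*((3 + Y) + Y) = ((1 + I)*(5/3))*(3 + 2*Y) = (5/3 + 5*I/3)*(3 + 2*Y) = (3 + 2*Y)*(5/3 + 5*I/3))
-120*(-57) + J(13, 3) = -120*(-57) + (5 + 5*3 + (10/3)*13 + (10/3)*3*13) = 6840 + (5 + 15 + 130/3 + 130) = 6840 + 580/3 = 21100/3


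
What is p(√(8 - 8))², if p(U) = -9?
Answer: 81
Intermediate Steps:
p(√(8 - 8))² = (-9)² = 81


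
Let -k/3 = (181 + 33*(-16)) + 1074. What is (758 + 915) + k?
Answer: -508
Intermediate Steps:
k = -2181 (k = -3*((181 + 33*(-16)) + 1074) = -3*((181 - 528) + 1074) = -3*(-347 + 1074) = -3*727 = -2181)
(758 + 915) + k = (758 + 915) - 2181 = 1673 - 2181 = -508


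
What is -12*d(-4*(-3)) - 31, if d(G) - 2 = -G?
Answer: 89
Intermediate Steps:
d(G) = 2 - G
-12*d(-4*(-3)) - 31 = -12*(2 - (-4)*(-3)) - 31 = -12*(2 - 1*12) - 31 = -12*(2 - 12) - 31 = -12*(-10) - 31 = 120 - 31 = 89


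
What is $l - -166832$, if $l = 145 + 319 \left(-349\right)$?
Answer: $55646$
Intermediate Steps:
$l = -111186$ ($l = 145 - 111331 = -111186$)
$l - -166832 = -111186 - -166832 = -111186 + 166832 = 55646$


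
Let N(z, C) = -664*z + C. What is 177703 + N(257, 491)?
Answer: 7546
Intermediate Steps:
N(z, C) = C - 664*z
177703 + N(257, 491) = 177703 + (491 - 664*257) = 177703 + (491 - 170648) = 177703 - 170157 = 7546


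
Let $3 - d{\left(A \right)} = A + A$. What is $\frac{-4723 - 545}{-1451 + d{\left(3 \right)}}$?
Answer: $\frac{2634}{727} \approx 3.6231$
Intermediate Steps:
$d{\left(A \right)} = 3 - 2 A$ ($d{\left(A \right)} = 3 - \left(A + A\right) = 3 - 2 A$)
$\frac{-4723 - 545}{-1451 + d{\left(3 \right)}} = \frac{-4723 - 545}{-1451 + \left(3 - 6\right)} = - \frac{5268}{-1451 + \left(3 - 6\right)} = - \frac{5268}{-1451 - 3} = - \frac{5268}{-1454} = \left(-5268\right) \left(- \frac{1}{1454}\right) = \frac{2634}{727}$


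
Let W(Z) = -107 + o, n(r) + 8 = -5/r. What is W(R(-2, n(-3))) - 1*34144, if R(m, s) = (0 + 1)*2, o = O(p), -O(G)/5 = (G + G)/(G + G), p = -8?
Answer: -34256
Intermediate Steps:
n(r) = -8 - 5/r
O(G) = -5 (O(G) = -5*(G + G)/(G + G) = -5*2*G/(2*G) = -5*2*G*1/(2*G) = -5*1 = -5)
o = -5
R(m, s) = 2 (R(m, s) = 1*2 = 2)
W(Z) = -112 (W(Z) = -107 - 5 = -112)
W(R(-2, n(-3))) - 1*34144 = -112 - 1*34144 = -112 - 34144 = -34256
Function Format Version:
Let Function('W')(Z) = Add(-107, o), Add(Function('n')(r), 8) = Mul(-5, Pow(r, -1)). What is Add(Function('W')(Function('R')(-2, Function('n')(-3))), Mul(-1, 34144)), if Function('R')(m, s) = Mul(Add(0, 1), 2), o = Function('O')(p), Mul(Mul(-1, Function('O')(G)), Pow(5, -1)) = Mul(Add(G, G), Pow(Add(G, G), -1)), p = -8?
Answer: -34256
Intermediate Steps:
Function('n')(r) = Add(-8, Mul(-5, Pow(r, -1)))
Function('O')(G) = -5 (Function('O')(G) = Mul(-5, Mul(Add(G, G), Pow(Add(G, G), -1))) = Mul(-5, Mul(Mul(2, G), Pow(Mul(2, G), -1))) = Mul(-5, Mul(Mul(2, G), Mul(Rational(1, 2), Pow(G, -1)))) = Mul(-5, 1) = -5)
o = -5
Function('R')(m, s) = 2 (Function('R')(m, s) = Mul(1, 2) = 2)
Function('W')(Z) = -112 (Function('W')(Z) = Add(-107, -5) = -112)
Add(Function('W')(Function('R')(-2, Function('n')(-3))), Mul(-1, 34144)) = Add(-112, Mul(-1, 34144)) = Add(-112, -34144) = -34256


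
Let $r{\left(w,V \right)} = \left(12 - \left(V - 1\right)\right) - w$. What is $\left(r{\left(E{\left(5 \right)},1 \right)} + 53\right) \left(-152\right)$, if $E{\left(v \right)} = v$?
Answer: $-9120$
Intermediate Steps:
$r{\left(w,V \right)} = 13 - V - w$ ($r{\left(w,V \right)} = \left(12 - \left(V - 1\right)\right) - w = \left(12 - \left(-1 + V\right)\right) - w = \left(13 - V\right) - w = 13 - V - w$)
$\left(r{\left(E{\left(5 \right)},1 \right)} + 53\right) \left(-152\right) = \left(\left(13 - 1 - 5\right) + 53\right) \left(-152\right) = \left(7 + 53\right) \left(-152\right) = 60 \left(-152\right) = -9120$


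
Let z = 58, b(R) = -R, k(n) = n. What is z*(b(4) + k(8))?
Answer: 232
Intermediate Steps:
z*(b(4) + k(8)) = 58*(-1*4 + 8) = 58*(-4 + 8) = 58*4 = 232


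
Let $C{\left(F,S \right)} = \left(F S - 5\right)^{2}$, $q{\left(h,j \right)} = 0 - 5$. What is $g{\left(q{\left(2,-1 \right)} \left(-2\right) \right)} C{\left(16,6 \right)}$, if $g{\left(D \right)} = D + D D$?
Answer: $910910$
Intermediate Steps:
$q{\left(h,j \right)} = -5$
$C{\left(F,S \right)} = \left(-5 + F S\right)^{2}$
$g{\left(D \right)} = D + D^{2}$
$g{\left(q{\left(2,-1 \right)} \left(-2\right) \right)} C{\left(16,6 \right)} = \left(-5\right) \left(-2\right) \left(1 - -10\right) \left(-5 + 16 \cdot 6\right)^{2} = 10 \left(1 + 10\right) \left(-5 + 96\right)^{2} = 10 \cdot 11 \cdot 91^{2} = 110 \cdot 8281 = 910910$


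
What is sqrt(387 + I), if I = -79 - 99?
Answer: sqrt(209) ≈ 14.457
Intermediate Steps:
I = -178
sqrt(387 + I) = sqrt(387 - 178) = sqrt(209)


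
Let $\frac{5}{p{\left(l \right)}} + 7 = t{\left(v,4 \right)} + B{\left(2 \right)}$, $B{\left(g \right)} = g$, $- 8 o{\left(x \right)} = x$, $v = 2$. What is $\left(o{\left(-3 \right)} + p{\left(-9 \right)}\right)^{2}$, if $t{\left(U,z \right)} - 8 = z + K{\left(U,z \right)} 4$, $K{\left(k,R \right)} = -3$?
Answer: $\frac{25}{64} \approx 0.39063$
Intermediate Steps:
$t{\left(U,z \right)} = -4 + z$ ($t{\left(U,z \right)} = 8 + \left(z - 12\right) = 8 + \left(-12 + z\right) = -4 + z$)
$o{\left(x \right)} = - \frac{x}{8}$
$p{\left(l \right)} = -1$ ($p{\left(l \right)} = \frac{5}{-7 + \left(\left(-4 + 4\right) + 2\right)} = \frac{5}{-7 + \left(0 + 2\right)} = \frac{5}{-7 + 2} = \frac{5}{-5} = 5 \left(- \frac{1}{5}\right) = -1$)
$\left(o{\left(-3 \right)} + p{\left(-9 \right)}\right)^{2} = \left(\left(- \frac{1}{8}\right) \left(-3\right) - 1\right)^{2} = \left(\frac{3}{8} - 1\right)^{2} = \left(- \frac{5}{8}\right)^{2} = \frac{25}{64}$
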